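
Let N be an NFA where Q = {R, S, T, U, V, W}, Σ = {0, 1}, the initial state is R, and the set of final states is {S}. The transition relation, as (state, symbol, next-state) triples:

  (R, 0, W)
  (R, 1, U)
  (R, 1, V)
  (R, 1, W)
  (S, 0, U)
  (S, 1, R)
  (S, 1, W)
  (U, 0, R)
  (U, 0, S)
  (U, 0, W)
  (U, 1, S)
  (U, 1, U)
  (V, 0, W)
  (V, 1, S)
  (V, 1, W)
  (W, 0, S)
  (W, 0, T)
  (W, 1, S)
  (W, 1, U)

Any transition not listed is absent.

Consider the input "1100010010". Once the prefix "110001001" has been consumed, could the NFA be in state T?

No

Start in {R}.
Read '1': {R} → {U, V, W}.
Read '1': {U, V, W} → {S, U, W}.
Read '0': {S, U, W} → {R, S, T, U, W}.
Read '0': {R, S, T, U, W} → {R, S, T, U, W}.
Read '0': {R, S, T, U, W} → {R, S, T, U, W}.
Read '1': {R, S, T, U, W} → {R, S, U, V, W}.
Read '0': {R, S, U, V, W} → {R, S, T, U, W}.
Read '0': {R, S, T, U, W} → {R, S, T, U, W}.
Read '1': {R, S, T, U, W} → {R, S, U, V, W}.
State T is not in {R, S, U, V, W}.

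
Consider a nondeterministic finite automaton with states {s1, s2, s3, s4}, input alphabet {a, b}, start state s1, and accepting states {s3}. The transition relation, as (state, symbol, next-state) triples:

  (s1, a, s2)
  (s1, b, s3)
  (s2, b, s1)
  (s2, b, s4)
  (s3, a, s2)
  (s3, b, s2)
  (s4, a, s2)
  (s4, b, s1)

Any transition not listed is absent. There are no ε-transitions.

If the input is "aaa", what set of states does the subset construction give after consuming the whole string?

∅

Start in {s1}.
Read 'a': {s1} → {s2}.
Read 'a': {s2} → ∅.
The set is empty and remains empty for the remaining 1 symbol.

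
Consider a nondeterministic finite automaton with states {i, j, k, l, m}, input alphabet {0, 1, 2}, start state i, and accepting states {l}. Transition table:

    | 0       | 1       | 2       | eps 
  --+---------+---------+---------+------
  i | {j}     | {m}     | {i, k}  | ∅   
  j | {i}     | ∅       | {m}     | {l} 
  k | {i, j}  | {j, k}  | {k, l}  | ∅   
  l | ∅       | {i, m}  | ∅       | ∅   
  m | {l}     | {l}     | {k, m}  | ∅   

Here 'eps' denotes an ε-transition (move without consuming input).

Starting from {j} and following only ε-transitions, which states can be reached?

{j, l}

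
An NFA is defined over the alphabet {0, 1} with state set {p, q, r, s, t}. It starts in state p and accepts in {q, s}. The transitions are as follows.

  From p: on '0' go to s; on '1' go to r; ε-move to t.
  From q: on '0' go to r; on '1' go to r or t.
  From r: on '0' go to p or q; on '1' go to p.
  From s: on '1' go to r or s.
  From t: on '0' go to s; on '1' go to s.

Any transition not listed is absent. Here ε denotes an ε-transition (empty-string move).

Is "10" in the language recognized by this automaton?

Start: ε-closure({p}) = {p, t}.
Read '1': p→{r}, t→{s}; now {r, s}.
Read '0': r→{p, q}, s→∅; union {p, q}; ε-closure = {p, q, t}.
The final set {p, q, t} contains the accepting state q.

Yes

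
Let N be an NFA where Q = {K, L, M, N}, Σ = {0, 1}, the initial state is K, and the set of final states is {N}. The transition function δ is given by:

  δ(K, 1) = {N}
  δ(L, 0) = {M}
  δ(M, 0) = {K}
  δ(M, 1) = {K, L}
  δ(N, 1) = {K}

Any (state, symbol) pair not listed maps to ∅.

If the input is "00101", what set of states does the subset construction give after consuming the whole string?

∅

Start in {K}.
Read '0': K→∅; now ∅.
The set is empty and remains empty for the remaining 4 symbols.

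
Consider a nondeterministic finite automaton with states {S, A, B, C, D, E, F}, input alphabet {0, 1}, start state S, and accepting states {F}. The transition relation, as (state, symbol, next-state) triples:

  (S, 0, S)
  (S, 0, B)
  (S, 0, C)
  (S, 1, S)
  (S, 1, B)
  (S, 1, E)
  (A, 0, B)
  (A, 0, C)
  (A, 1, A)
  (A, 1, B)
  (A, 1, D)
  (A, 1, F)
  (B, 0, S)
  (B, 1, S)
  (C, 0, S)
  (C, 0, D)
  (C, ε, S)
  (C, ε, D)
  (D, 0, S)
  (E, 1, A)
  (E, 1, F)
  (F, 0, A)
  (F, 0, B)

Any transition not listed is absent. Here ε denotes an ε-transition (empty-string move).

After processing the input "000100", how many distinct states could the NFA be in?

4

Start in {S}.
Read '0': S→{S, B, C}; union {S, B, C}; ε-closure = {S, B, C, D}.
Read '0': S→{S, B, C}, B→{S}, C→{S, D}, D→{S}; now {S, B, C, D}.
Read '0': S→{S, B, C}, B→{S}, C→{S, D}, D→{S}; now {S, B, C, D}.
Read '1': S→{S, B, E}, B→{S}, C→∅, D→∅; now {S, B, E}.
Read '0': S→{S, B, C}, B→{S}, E→∅; union {S, B, C}; ε-closure = {S, B, C, D}.
Read '0': S→{S, B, C}, B→{S}, C→{S, D}, D→{S}; now {S, B, C, D}.
That set has 4 states.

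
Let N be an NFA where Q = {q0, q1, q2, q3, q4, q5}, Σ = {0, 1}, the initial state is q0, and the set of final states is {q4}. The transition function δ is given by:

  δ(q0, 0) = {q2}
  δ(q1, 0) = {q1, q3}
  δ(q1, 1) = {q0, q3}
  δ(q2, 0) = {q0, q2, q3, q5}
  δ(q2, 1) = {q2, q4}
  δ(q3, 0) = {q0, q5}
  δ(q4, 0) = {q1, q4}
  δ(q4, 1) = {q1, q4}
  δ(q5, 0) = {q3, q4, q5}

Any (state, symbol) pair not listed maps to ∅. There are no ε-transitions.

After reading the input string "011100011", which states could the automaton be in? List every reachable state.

Start in {q0}.
Read '0': {q0} → {q2}.
Read '1': {q2} → {q2, q4}.
Read '1': {q2, q4} → {q1, q2, q4}.
Read '1': {q1, q2, q4} → {q0, q1, q2, q3, q4}.
Read '0': {q0, q1, q2, q3, q4} → {q0, q1, q2, q3, q4, q5}.
Read '0': {q0, q1, q2, q3, q4, q5} → {q0, q1, q2, q3, q4, q5}.
Read '0': {q0, q1, q2, q3, q4, q5} → {q0, q1, q2, q3, q4, q5}.
Read '1': {q0, q1, q2, q3, q4, q5} → {q0, q1, q2, q3, q4}.
Read '1': {q0, q1, q2, q3, q4} → {q0, q1, q2, q3, q4}.

{q0, q1, q2, q3, q4}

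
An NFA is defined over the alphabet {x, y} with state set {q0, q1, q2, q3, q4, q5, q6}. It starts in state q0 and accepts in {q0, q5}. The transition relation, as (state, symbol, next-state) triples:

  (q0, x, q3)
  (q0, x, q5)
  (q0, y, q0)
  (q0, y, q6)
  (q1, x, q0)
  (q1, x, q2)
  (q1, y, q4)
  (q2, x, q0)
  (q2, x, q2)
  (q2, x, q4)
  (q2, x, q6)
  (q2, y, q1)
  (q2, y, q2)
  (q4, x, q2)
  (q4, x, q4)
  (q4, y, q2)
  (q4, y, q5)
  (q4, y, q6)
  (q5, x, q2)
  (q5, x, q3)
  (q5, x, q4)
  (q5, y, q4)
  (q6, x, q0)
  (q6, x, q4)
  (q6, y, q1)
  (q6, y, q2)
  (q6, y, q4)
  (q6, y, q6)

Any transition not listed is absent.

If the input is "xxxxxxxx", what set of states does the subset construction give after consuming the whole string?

{q0, q2, q3, q4, q5, q6}

Start in {q0}.
Read 'x': {q0} → {q3, q5}.
Read 'x': {q3, q5} → {q2, q3, q4}.
Read 'x': {q2, q3, q4} → {q0, q2, q4, q6}.
Read 'x': {q0, q2, q4, q6} → {q0, q2, q3, q4, q5, q6}.
Read 'x': {q0, q2, q3, q4, q5, q6} → {q0, q2, q3, q4, q5, q6}.
Read 'x': {q0, q2, q3, q4, q5, q6} → {q0, q2, q3, q4, q5, q6}.
Read 'x': {q0, q2, q3, q4, q5, q6} → {q0, q2, q3, q4, q5, q6}.
Read 'x': {q0, q2, q3, q4, q5, q6} → {q0, q2, q3, q4, q5, q6}.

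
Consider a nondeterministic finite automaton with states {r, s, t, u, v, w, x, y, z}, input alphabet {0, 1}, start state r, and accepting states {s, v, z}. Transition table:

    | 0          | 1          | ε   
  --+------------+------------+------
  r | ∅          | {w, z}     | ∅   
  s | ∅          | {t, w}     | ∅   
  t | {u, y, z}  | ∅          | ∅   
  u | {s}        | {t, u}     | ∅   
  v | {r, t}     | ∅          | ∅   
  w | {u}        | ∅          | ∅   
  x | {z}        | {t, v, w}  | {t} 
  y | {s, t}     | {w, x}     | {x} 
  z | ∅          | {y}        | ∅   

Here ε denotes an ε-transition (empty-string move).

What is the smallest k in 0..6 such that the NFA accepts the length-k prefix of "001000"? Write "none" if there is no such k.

Start in {r}.
Read '0': r→∅; now ∅.
The set is empty and remains empty for the remaining 5 symbols.
No reachable set along the way intersects F.

none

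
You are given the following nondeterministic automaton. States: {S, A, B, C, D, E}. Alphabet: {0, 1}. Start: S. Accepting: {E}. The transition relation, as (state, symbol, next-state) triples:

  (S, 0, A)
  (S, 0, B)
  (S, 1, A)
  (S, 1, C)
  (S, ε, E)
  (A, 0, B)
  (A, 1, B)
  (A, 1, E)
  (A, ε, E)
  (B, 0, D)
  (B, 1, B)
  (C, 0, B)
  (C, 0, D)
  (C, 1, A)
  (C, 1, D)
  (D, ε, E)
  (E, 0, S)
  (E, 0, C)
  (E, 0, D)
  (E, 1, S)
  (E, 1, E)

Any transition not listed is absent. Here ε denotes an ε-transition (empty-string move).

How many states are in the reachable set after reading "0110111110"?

6

Start: ε-closure({S}) = {S, E}.
Read '0': {S, E} → {S, A, B, C, D, E}.
Read '1': {S, A, B, C, D, E} → {S, A, B, C, D, E}.
Read '1': {S, A, B, C, D, E} → {S, A, B, C, D, E}.
Read '0': {S, A, B, C, D, E} → {S, A, B, C, D, E}.
Read '1': {S, A, B, C, D, E} → {S, A, B, C, D, E}.
Read '1': {S, A, B, C, D, E} → {S, A, B, C, D, E}.
Read '1': {S, A, B, C, D, E} → {S, A, B, C, D, E}.
Read '1': {S, A, B, C, D, E} → {S, A, B, C, D, E}.
Read '1': {S, A, B, C, D, E} → {S, A, B, C, D, E}.
Read '0': {S, A, B, C, D, E} → {S, A, B, C, D, E}.
That set has 6 states.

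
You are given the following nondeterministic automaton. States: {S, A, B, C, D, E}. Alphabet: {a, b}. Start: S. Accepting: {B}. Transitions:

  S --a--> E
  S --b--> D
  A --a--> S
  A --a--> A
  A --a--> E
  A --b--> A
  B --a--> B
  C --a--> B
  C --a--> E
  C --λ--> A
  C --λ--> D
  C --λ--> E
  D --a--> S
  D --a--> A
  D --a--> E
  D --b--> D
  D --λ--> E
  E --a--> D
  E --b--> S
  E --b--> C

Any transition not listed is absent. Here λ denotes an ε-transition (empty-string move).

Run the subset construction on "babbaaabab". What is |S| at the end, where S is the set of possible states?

5

Start in {S}.
Read 'b': {S} → {D, E}.
Read 'a': {D, E} → {S, A, D, E}.
Read 'b': {S, A, D, E} → {S, A, C, D, E}.
Read 'b': {S, A, C, D, E} → {S, A, C, D, E}.
Read 'a': {S, A, C, D, E} → {S, A, B, D, E}.
Read 'a': {S, A, B, D, E} → {S, A, B, D, E}.
Read 'a': {S, A, B, D, E} → {S, A, B, D, E}.
Read 'b': {S, A, B, D, E} → {S, A, C, D, E}.
Read 'a': {S, A, C, D, E} → {S, A, B, D, E}.
Read 'b': {S, A, B, D, E} → {S, A, C, D, E}.
That set has 5 states.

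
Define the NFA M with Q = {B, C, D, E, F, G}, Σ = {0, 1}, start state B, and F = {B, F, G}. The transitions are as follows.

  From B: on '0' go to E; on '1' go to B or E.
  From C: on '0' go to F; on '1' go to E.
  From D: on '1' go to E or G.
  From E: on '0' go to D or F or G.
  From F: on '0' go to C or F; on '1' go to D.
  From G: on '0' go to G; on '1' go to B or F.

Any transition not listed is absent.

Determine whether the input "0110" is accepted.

No

Start in {B}.
Read '0': B→{E}; now {E}.
Read '1': E→∅; now ∅.
The set is empty and remains empty for the remaining 2 symbols.
The final set ∅ contains no accepting state.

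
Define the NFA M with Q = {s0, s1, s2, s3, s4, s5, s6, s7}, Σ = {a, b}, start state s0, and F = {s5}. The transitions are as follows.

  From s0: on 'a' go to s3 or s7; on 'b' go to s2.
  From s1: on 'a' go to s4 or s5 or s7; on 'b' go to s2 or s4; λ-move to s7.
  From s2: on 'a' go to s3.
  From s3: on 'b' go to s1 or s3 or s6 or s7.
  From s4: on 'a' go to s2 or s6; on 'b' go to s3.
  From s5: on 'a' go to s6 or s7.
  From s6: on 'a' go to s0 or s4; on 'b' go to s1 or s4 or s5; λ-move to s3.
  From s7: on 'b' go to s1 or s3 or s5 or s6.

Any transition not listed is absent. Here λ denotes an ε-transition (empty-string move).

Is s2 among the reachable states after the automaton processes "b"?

Yes

Start in {s0}.
Read 'b': s0→{s2}; now {s2}.
State s2 is in {s2}.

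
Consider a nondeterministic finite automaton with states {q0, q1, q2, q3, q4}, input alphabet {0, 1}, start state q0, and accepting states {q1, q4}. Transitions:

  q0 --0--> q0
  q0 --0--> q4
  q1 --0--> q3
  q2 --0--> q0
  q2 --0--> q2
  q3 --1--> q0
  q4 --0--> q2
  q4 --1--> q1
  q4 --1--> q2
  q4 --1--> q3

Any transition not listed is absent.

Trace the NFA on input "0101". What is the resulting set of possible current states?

{q0}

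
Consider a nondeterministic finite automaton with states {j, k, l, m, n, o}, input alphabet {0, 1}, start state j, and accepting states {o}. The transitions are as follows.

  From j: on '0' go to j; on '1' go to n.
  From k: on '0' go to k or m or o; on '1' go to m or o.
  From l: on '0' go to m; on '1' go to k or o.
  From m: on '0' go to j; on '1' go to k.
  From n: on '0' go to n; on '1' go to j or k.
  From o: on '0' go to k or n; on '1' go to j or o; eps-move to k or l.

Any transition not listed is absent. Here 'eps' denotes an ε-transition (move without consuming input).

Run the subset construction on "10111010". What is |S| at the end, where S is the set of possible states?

Start in {j}.
Read '1': j→{n}; now {n}.
Read '0': n→{n}; now {n}.
Read '1': n→{j, k}; now {j, k}.
Read '1': j→{n}, k→{m, o}; union {m, n, o}; ε-closure = {k, l, m, n, o}.
Read '1': k→{m, o}, l→{k, o}, m→{k}, n→{j, k}, o→{j, o}; union {j, k, m, o}; ε-closure = {j, k, l, m, o}.
Read '0': j→{j}, k→{k, m, o}, l→{m}, m→{j}, o→{k, n}; union {j, k, m, n, o}; ε-closure = {j, k, l, m, n, o}.
Read '1': j→{n}, k→{m, o}, l→{k, o}, m→{k}, n→{j, k}, o→{j, o}; union {j, k, m, n, o}; ε-closure = {j, k, l, m, n, o}.
Read '0': j→{j}, k→{k, m, o}, l→{m}, m→{j}, n→{n}, o→{k, n}; union {j, k, m, n, o}; ε-closure = {j, k, l, m, n, o}.
That set has 6 states.

6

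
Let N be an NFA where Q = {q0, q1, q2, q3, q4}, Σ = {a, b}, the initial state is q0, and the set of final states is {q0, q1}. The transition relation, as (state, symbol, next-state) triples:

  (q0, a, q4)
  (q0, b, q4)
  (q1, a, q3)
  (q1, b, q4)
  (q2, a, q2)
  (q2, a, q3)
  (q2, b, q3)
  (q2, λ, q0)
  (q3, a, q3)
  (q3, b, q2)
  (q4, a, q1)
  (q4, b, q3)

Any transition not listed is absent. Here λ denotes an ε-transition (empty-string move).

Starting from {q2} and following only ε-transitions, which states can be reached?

Begin with {q2}.
ε-move q2 → q0; add q0.

{q0, q2}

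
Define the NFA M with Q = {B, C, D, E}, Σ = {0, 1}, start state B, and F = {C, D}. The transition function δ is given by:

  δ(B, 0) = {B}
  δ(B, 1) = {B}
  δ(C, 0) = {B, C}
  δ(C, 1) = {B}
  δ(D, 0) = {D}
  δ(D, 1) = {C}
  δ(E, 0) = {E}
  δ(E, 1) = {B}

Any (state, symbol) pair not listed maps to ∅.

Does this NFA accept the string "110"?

Start in {B}.
Read '1': {B} → {B}.
Read '1': {B} → {B}.
Read '0': {B} → {B}.
The final set {B} contains no accepting state.

No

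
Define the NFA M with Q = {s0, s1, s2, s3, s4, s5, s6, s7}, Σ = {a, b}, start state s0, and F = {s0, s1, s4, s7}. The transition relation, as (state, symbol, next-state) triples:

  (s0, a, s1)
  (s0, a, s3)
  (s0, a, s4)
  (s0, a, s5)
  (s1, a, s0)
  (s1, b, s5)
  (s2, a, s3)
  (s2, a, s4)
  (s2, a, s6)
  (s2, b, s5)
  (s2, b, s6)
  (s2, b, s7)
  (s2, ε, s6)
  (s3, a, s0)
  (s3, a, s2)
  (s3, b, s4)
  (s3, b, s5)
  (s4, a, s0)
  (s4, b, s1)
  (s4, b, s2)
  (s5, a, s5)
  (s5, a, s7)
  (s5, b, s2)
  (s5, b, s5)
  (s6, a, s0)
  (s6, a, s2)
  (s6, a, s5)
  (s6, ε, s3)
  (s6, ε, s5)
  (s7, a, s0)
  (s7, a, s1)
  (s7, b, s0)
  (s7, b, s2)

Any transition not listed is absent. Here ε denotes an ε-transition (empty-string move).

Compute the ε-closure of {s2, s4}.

Begin with {s2, s4}.
ε-move s2 → s6; add s6.
ε-move s6 → s3; add s3.
ε-move s6 → s5; add s5.

{s2, s3, s4, s5, s6}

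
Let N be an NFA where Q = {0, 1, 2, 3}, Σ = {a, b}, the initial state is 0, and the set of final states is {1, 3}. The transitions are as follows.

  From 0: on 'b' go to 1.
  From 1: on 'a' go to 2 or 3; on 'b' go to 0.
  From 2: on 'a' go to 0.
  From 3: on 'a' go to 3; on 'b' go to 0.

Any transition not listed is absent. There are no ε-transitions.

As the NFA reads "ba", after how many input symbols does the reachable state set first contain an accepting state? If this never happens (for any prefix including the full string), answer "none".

Start in {0}.
Read 'b': {0} → {1}.
None of the earlier sets intersect F, but {1} does.

1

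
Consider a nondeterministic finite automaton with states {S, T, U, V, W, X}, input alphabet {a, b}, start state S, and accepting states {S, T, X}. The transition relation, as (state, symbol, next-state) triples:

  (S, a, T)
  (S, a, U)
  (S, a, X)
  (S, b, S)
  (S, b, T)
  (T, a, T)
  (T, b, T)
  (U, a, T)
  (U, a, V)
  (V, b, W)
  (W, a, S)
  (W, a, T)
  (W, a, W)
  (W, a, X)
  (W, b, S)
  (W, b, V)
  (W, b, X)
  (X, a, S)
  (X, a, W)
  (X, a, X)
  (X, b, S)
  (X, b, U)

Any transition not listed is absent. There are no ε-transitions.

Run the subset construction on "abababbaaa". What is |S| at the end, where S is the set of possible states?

6

Start in {S}.
Read 'a': S→{T, U, X}; now {T, U, X}.
Read 'b': T→{T}, U→∅, X→{S, U}; now {S, T, U}.
Read 'a': S→{T, U, X}, T→{T}, U→{T, V}; now {T, U, V, X}.
Read 'b': T→{T}, U→∅, V→{W}, X→{S, U}; now {S, T, U, W}.
Read 'a': S→{T, U, X}, T→{T}, U→{T, V}, W→{S, T, W, X}; now {S, T, U, V, W, X}.
Read 'b': S→{S, T}, T→{T}, U→∅, V→{W}, W→{S, V, X}, X→{S, U}; now {S, T, U, V, W, X}.
Read 'b': S→{S, T}, T→{T}, U→∅, V→{W}, W→{S, V, X}, X→{S, U}; now {S, T, U, V, W, X}.
Read 'a': S→{T, U, X}, T→{T}, U→{T, V}, V→∅, W→{S, T, W, X}, X→{S, W, X}; now {S, T, U, V, W, X}.
Read 'a': S→{T, U, X}, T→{T}, U→{T, V}, V→∅, W→{S, T, W, X}, X→{S, W, X}; now {S, T, U, V, W, X}.
Read 'a': S→{T, U, X}, T→{T}, U→{T, V}, V→∅, W→{S, T, W, X}, X→{S, W, X}; now {S, T, U, V, W, X}.
That set has 6 states.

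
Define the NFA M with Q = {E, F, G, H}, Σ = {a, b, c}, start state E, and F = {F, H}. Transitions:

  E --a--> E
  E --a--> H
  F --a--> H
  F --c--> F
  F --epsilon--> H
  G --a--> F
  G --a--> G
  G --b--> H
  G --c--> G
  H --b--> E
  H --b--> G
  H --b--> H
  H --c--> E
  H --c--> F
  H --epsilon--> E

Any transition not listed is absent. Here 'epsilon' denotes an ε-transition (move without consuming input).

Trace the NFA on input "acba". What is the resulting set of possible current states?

Start in {E}.
Read 'a': E→{E, H}; now {E, H}.
Read 'c': E→∅, H→{E, F}; union {E, F}; ε-closure = {E, F, H}.
Read 'b': E→∅, F→∅, H→{E, G, H}; now {E, G, H}.
Read 'a': E→{E, H}, G→{F, G}, H→∅; now {E, F, G, H}.

{E, F, G, H}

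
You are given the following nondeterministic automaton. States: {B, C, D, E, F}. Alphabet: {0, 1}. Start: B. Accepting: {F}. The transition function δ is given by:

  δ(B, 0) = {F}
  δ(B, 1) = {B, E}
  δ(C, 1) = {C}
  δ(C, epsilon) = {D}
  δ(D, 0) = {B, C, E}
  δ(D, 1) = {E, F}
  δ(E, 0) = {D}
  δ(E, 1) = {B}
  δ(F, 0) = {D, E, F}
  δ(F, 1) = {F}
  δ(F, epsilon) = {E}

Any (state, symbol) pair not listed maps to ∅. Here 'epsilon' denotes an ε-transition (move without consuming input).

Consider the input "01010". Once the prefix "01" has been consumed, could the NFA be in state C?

No

Start in {B}.
Read '0': B→{F}; union {F}; ε-closure = {E, F}.
Read '1': E→{B}, F→{F}; union {B, F}; ε-closure = {B, E, F}.
State C is not in {B, E, F}.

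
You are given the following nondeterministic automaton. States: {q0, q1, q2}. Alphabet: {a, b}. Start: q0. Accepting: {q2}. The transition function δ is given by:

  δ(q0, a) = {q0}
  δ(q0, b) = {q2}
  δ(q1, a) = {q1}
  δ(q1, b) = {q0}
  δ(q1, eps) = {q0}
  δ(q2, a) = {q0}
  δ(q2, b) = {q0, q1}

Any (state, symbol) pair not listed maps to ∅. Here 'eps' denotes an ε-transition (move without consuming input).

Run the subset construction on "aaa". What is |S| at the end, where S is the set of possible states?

Start in {q0}.
Read 'a': q0→{q0}; now {q0}.
Read 'a': q0→{q0}; now {q0}.
Read 'a': q0→{q0}; now {q0}.
That set has 1 state.

1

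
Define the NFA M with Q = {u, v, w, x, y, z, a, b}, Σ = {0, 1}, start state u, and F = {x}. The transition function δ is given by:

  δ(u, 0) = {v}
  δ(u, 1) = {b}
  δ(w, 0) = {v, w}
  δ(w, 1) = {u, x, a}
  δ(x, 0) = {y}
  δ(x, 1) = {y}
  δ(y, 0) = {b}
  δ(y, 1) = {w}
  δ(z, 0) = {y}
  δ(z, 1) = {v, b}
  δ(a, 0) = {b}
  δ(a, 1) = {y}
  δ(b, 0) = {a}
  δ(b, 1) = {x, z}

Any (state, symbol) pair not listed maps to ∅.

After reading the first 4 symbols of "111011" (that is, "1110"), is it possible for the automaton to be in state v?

No

Start in {u}.
Read '1': u→{b}; now {b}.
Read '1': b→{x, z}; now {x, z}.
Read '1': x→{y}, z→{v, b}; now {v, y, b}.
Read '0': v→∅, y→{b}, b→{a}; now {a, b}.
State v is not in {a, b}.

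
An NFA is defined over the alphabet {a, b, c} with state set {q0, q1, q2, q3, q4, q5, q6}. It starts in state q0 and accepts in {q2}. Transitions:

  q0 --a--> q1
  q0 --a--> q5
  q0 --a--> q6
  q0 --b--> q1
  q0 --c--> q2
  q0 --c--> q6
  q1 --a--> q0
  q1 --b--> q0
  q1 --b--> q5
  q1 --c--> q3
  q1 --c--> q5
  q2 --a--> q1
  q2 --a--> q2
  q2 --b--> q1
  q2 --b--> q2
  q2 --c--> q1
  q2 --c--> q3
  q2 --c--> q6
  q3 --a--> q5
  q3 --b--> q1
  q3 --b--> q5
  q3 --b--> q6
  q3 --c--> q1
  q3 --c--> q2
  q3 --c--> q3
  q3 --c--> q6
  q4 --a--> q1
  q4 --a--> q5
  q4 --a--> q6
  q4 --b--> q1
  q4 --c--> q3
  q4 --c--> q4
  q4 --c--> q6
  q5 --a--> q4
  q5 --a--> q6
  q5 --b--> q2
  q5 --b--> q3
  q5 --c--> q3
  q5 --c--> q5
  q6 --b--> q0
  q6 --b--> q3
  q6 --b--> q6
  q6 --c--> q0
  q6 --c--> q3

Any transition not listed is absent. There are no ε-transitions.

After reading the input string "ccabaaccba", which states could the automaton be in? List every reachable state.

{q0, q1, q2, q4, q5, q6}

Start in {q0}.
Read 'c': q0→{q2, q6}; now {q2, q6}.
Read 'c': q2→{q1, q3, q6}, q6→{q0, q3}; now {q0, q1, q3, q6}.
Read 'a': q0→{q1, q5, q6}, q1→{q0}, q3→{q5}, q6→∅; now {q0, q1, q5, q6}.
Read 'b': q0→{q1}, q1→{q0, q5}, q5→{q2, q3}, q6→{q0, q3, q6}; now {q0, q1, q2, q3, q5, q6}.
Read 'a': q0→{q1, q5, q6}, q1→{q0}, q2→{q1, q2}, q3→{q5}, q5→{q4, q6}, q6→∅; now {q0, q1, q2, q4, q5, q6}.
Read 'a': q0→{q1, q5, q6}, q1→{q0}, q2→{q1, q2}, q4→{q1, q5, q6}, q5→{q4, q6}, q6→∅; now {q0, q1, q2, q4, q5, q6}.
Read 'c': q0→{q2, q6}, q1→{q3, q5}, q2→{q1, q3, q6}, q4→{q3, q4, q6}, q5→{q3, q5}, q6→{q0, q3}; now {q0, q1, q2, q3, q4, q5, q6}.
Read 'c': q0→{q2, q6}, q1→{q3, q5}, q2→{q1, q3, q6}, q3→{q1, q2, q3, q6}, q4→{q3, q4, q6}, q5→{q3, q5}, q6→{q0, q3}; now {q0, q1, q2, q3, q4, q5, q6}.
Read 'b': q0→{q1}, q1→{q0, q5}, q2→{q1, q2}, q3→{q1, q5, q6}, q4→{q1}, q5→{q2, q3}, q6→{q0, q3, q6}; now {q0, q1, q2, q3, q5, q6}.
Read 'a': q0→{q1, q5, q6}, q1→{q0}, q2→{q1, q2}, q3→{q5}, q5→{q4, q6}, q6→∅; now {q0, q1, q2, q4, q5, q6}.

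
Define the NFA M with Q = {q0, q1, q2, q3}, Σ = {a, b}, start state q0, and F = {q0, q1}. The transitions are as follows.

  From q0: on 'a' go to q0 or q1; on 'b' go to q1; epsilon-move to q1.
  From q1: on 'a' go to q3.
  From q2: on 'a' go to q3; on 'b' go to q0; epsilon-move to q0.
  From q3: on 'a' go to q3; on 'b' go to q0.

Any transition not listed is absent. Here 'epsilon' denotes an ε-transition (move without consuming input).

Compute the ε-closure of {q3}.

{q3}

Begin with {q3}.
No ε-moves leave this set, so the closure equals the set itself.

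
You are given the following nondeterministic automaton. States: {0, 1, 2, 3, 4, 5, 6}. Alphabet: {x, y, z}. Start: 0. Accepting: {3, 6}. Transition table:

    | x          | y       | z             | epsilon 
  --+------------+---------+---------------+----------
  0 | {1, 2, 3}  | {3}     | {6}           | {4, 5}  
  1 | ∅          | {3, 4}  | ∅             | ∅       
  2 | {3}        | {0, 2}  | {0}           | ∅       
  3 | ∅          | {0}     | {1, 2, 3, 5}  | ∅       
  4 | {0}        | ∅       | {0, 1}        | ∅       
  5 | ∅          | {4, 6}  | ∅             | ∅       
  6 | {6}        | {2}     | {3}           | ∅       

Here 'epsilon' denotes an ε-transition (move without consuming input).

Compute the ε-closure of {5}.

Begin with {5}.
No ε-moves leave this set, so the closure equals the set itself.

{5}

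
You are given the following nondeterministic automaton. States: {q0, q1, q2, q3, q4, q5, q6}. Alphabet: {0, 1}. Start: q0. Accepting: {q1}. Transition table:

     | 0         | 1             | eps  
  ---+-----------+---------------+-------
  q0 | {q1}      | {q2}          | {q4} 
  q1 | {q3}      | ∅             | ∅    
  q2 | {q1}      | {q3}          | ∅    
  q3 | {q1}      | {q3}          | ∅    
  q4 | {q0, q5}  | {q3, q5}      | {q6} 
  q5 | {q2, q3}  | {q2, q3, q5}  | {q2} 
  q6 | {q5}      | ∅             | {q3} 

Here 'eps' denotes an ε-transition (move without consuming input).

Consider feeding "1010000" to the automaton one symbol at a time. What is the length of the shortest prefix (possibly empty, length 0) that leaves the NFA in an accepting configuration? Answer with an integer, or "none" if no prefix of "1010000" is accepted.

Start: ε-closure({q0}) = {q0, q3, q4, q6}.
Read '1': {q0, q3, q4, q6} → {q2, q3, q5}.
Read '0': {q2, q3, q5} → {q1, q2, q3}.
None of the earlier sets intersect F, but {q1, q2, q3} does.

2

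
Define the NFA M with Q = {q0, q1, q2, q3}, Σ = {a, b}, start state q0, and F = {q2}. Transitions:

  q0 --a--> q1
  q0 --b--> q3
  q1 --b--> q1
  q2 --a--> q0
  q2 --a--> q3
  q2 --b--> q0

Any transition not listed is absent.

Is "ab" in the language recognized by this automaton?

No

Start in {q0}.
Read 'a': {q0} → {q1}.
Read 'b': {q1} → {q1}.
The final set {q1} contains no accepting state.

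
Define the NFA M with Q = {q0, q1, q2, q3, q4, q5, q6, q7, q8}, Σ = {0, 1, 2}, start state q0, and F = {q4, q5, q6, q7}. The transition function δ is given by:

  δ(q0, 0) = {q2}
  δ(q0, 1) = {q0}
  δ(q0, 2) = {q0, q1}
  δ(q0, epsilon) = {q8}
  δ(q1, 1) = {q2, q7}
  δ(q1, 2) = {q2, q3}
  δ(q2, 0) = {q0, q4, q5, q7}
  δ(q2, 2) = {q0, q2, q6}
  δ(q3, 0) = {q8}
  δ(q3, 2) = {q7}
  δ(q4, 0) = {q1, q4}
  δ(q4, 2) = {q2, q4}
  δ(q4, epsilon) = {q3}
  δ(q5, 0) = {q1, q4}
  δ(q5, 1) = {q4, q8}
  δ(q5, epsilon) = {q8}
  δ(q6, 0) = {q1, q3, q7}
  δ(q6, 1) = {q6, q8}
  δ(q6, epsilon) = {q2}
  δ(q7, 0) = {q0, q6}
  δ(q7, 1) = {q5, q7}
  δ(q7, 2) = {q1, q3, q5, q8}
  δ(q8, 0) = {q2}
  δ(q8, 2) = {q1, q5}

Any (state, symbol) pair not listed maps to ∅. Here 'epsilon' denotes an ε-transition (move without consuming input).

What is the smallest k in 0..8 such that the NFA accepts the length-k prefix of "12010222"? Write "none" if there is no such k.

2

Start: ε-closure({q0}) = {q0, q8}.
Read '1': {q0, q8} → {q0, q8}.
Read '2': {q0, q8} → {q0, q1, q5, q8}.
None of the earlier sets intersect F, but {q0, q1, q5, q8} does.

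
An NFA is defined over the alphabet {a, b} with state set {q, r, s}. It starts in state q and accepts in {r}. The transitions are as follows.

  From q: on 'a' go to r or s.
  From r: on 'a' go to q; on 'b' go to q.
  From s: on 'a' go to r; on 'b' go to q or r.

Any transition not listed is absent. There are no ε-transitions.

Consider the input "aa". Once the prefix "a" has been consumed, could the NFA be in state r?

Yes

Start in {q}.
Read 'a': q→{r, s}; now {r, s}.
State r is in {r, s}.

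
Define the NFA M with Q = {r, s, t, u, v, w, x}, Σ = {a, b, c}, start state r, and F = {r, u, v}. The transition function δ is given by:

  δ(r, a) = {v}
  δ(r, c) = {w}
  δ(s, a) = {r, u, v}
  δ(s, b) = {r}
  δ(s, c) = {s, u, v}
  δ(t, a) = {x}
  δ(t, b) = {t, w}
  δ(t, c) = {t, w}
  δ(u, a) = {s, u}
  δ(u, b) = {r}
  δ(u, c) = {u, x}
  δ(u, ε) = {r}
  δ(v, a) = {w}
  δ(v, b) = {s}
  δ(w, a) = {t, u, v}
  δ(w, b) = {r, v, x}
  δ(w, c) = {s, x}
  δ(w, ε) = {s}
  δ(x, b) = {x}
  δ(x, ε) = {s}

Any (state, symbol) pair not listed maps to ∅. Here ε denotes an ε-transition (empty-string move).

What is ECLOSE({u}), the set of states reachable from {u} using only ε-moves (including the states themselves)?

Begin with {u}.
ε-move u → r; add r.

{r, u}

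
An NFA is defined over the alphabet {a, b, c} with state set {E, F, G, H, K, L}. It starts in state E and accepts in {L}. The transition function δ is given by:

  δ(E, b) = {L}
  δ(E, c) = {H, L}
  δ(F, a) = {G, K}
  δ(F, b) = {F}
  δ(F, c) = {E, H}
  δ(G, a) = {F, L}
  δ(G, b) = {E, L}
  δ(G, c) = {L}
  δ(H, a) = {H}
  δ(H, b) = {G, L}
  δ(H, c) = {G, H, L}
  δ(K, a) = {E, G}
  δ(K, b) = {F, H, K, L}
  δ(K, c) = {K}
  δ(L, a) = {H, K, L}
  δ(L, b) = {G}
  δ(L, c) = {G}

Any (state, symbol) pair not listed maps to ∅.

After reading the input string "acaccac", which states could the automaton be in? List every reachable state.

Start in {E}.
Read 'a': E→∅; now ∅.
The set is empty and remains empty for the remaining 6 symbols.

∅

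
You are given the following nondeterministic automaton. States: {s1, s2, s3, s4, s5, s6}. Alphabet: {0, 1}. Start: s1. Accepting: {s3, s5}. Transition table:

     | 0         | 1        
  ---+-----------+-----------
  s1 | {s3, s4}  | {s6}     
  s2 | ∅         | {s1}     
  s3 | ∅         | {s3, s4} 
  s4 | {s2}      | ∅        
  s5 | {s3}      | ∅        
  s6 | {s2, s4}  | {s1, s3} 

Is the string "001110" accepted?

Yes

Start in {s1}.
Read '0': s1→{s3, s4}; now {s3, s4}.
Read '0': s3→∅, s4→{s2}; now {s2}.
Read '1': s2→{s1}; now {s1}.
Read '1': s1→{s6}; now {s6}.
Read '1': s6→{s1, s3}; now {s1, s3}.
Read '0': s1→{s3, s4}, s3→∅; now {s3, s4}.
The final set {s3, s4} contains the accepting state s3.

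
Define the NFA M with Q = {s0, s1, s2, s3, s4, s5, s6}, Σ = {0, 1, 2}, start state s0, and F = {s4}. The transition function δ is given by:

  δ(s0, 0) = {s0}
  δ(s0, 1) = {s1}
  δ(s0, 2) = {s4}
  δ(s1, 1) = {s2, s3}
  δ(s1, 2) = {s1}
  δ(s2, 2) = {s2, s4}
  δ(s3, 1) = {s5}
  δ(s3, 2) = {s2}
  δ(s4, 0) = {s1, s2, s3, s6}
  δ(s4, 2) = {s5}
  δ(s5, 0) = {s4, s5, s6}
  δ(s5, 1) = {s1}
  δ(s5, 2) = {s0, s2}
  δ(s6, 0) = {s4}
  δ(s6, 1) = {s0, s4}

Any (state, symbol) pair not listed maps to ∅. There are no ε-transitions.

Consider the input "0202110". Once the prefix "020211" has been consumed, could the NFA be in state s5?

Start in {s0}.
Read '0': s0→{s0}; now {s0}.
Read '2': s0→{s4}; now {s4}.
Read '0': s4→{s1, s2, s3, s6}; now {s1, s2, s3, s6}.
Read '2': s1→{s1}, s2→{s2, s4}, s3→{s2}, s6→∅; now {s1, s2, s4}.
Read '1': s1→{s2, s3}, s2→∅, s4→∅; now {s2, s3}.
Read '1': s2→∅, s3→{s5}; now {s5}.
State s5 is in {s5}.

Yes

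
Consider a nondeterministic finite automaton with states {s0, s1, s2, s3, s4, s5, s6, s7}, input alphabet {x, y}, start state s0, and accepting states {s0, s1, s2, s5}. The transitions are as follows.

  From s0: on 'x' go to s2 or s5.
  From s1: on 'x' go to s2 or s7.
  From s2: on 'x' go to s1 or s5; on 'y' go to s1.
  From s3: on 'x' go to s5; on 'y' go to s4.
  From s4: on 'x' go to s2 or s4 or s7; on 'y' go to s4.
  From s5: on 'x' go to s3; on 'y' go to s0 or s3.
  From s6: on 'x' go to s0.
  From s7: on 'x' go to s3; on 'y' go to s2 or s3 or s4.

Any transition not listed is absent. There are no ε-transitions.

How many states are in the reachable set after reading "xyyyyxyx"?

5

Start in {s0}.
Read 'x': {s0} → {s2, s5}.
Read 'y': {s2, s5} → {s0, s1, s3}.
Read 'y': {s0, s1, s3} → {s4}.
Read 'y': {s4} → {s4}.
Read 'y': {s4} → {s4}.
Read 'x': {s4} → {s2, s4, s7}.
Read 'y': {s2, s4, s7} → {s1, s2, s3, s4}.
Read 'x': {s1, s2, s3, s4} → {s1, s2, s4, s5, s7}.
That set has 5 states.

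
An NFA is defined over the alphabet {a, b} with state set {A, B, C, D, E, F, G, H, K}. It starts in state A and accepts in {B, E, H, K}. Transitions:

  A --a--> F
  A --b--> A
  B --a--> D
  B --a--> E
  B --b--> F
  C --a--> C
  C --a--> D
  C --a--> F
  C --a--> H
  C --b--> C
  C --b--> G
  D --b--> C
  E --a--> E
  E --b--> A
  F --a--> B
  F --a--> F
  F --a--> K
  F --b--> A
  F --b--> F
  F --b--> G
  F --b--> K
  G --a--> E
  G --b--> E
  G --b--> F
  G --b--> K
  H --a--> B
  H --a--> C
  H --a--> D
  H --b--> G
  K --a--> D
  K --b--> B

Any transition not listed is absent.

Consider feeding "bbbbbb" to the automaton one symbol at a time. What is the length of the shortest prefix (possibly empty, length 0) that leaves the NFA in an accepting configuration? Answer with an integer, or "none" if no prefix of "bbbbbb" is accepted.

none

Start in {A}.
Read 'b': A→{A}; now {A}.
Read 'b': A→{A}; now {A}.
Read 'b': A→{A}; now {A}.
Read 'b': A→{A}; now {A}.
Read 'b': A→{A}; now {A}.
Read 'b': A→{A}; now {A}.
No reachable set along the way intersects F.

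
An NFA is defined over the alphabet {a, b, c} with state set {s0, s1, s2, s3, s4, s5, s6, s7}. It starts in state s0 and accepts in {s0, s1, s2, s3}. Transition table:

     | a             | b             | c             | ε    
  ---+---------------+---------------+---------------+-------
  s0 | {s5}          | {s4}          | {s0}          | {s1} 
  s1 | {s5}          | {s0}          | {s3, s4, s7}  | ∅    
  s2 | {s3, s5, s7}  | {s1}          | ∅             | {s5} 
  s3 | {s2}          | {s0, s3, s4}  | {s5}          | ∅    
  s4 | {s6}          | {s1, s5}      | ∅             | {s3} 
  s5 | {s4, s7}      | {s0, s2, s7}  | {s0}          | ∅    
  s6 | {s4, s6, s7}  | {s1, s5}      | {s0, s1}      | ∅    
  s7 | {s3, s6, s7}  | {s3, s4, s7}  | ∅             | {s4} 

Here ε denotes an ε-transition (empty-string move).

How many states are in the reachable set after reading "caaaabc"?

6

Start: ε-closure({s0}) = {s0, s1}.
Read 'c': s0→{s0}, s1→{s3, s4, s7}; union {s0, s3, s4, s7}; ε-closure = {s0, s1, s3, s4, s7}.
Read 'a': s0→{s5}, s1→{s5}, s3→{s2}, s4→{s6}, s7→{s3, s6, s7}; union {s2, s3, s5, s6, s7}; ε-closure = {s2, s3, s4, s5, s6, s7}.
Read 'a': s2→{s3, s5, s7}, s3→{s2}, s4→{s6}, s5→{s4, s7}, s6→{s4, s6, s7}, s7→{s3, s6, s7}; now {s2, s3, s4, s5, s6, s7}.
Read 'a': s2→{s3, s5, s7}, s3→{s2}, s4→{s6}, s5→{s4, s7}, s6→{s4, s6, s7}, s7→{s3, s6, s7}; now {s2, s3, s4, s5, s6, s7}.
Read 'a': s2→{s3, s5, s7}, s3→{s2}, s4→{s6}, s5→{s4, s7}, s6→{s4, s6, s7}, s7→{s3, s6, s7}; now {s2, s3, s4, s5, s6, s7}.
Read 'b': s2→{s1}, s3→{s0, s3, s4}, s4→{s1, s5}, s5→{s0, s2, s7}, s6→{s1, s5}, s7→{s3, s4, s7}; now {s0, s1, s2, s3, s4, s5, s7}.
Read 'c': s0→{s0}, s1→{s3, s4, s7}, s2→∅, s3→{s5}, s4→∅, s5→{s0}, s7→∅; union {s0, s3, s4, s5, s7}; ε-closure = {s0, s1, s3, s4, s5, s7}.
That set has 6 states.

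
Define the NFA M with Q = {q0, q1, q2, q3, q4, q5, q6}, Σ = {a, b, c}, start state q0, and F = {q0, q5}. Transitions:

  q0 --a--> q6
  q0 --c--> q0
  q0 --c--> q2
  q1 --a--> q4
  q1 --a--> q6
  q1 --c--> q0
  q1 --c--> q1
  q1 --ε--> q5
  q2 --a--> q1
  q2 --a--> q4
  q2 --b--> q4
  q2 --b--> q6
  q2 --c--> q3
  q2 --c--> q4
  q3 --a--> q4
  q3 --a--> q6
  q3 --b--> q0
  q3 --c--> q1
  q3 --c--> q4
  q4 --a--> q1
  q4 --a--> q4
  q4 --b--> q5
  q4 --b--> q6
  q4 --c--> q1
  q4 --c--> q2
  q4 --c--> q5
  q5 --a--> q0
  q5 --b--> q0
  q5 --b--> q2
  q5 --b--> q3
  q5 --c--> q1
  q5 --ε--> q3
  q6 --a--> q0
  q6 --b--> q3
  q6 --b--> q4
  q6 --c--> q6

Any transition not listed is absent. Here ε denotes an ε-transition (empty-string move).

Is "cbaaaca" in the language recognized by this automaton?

Start in {q0}.
Read 'c': q0→{q0, q2}; now {q0, q2}.
Read 'b': q0→∅, q2→{q4, q6}; now {q4, q6}.
Read 'a': q4→{q1, q4}, q6→{q0}; union {q0, q1, q4}; ε-closure = {q0, q1, q3, q4, q5}.
Read 'a': q0→{q6}, q1→{q4, q6}, q3→{q4, q6}, q4→{q1, q4}, q5→{q0}; union {q0, q1, q4, q6}; ε-closure = {q0, q1, q3, q4, q5, q6}.
Read 'a': q0→{q6}, q1→{q4, q6}, q3→{q4, q6}, q4→{q1, q4}, q5→{q0}, q6→{q0}; union {q0, q1, q4, q6}; ε-closure = {q0, q1, q3, q4, q5, q6}.
Read 'c': q0→{q0, q2}, q1→{q0, q1}, q3→{q1, q4}, q4→{q1, q2, q5}, q5→{q1}, q6→{q6}; union {q0, q1, q2, q4, q5, q6}; ε-closure = {q0, q1, q2, q3, q4, q5, q6}.
Read 'a': q0→{q6}, q1→{q4, q6}, q2→{q1, q4}, q3→{q4, q6}, q4→{q1, q4}, q5→{q0}, q6→{q0}; union {q0, q1, q4, q6}; ε-closure = {q0, q1, q3, q4, q5, q6}.
The final set {q0, q1, q3, q4, q5, q6} contains the accepting states q0, q5.

Yes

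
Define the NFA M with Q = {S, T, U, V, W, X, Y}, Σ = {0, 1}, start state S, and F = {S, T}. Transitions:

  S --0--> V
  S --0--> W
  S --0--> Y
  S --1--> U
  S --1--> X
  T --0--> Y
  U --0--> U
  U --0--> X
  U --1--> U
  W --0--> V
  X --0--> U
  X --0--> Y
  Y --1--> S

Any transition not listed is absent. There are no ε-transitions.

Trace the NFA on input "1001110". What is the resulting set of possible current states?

Start in {S}.
Read '1': {S} → {U, X}.
Read '0': {U, X} → {U, X, Y}.
Read '0': {U, X, Y} → {U, X, Y}.
Read '1': {U, X, Y} → {S, U}.
Read '1': {S, U} → {U, X}.
Read '1': {U, X} → {U}.
Read '0': {U} → {U, X}.

{U, X}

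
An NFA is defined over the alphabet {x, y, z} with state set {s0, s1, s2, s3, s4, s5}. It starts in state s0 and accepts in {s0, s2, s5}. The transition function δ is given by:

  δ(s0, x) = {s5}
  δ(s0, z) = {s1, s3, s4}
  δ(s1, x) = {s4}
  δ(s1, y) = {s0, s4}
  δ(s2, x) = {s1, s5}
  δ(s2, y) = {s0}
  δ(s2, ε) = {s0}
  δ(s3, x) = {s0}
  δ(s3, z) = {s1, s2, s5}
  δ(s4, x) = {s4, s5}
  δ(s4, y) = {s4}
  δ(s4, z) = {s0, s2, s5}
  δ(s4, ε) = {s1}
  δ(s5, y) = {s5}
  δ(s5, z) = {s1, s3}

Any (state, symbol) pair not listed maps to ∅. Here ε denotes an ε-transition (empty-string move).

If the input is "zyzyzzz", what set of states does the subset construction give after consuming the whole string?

{s0, s1, s2, s3, s4, s5}

Start in {s0}.
Read 'z': s0→{s1, s3, s4}; now {s1, s3, s4}.
Read 'y': s1→{s0, s4}, s3→∅, s4→{s4}; union {s0, s4}; ε-closure = {s0, s1, s4}.
Read 'z': s0→{s1, s3, s4}, s1→∅, s4→{s0, s2, s5}; now {s0, s1, s2, s3, s4, s5}.
Read 'y': s0→∅, s1→{s0, s4}, s2→{s0}, s3→∅, s4→{s4}, s5→{s5}; union {s0, s4, s5}; ε-closure = {s0, s1, s4, s5}.
Read 'z': s0→{s1, s3, s4}, s1→∅, s4→{s0, s2, s5}, s5→{s1, s3}; now {s0, s1, s2, s3, s4, s5}.
Read 'z': s0→{s1, s3, s4}, s1→∅, s2→∅, s3→{s1, s2, s5}, s4→{s0, s2, s5}, s5→{s1, s3}; now {s0, s1, s2, s3, s4, s5}.
Read 'z': s0→{s1, s3, s4}, s1→∅, s2→∅, s3→{s1, s2, s5}, s4→{s0, s2, s5}, s5→{s1, s3}; now {s0, s1, s2, s3, s4, s5}.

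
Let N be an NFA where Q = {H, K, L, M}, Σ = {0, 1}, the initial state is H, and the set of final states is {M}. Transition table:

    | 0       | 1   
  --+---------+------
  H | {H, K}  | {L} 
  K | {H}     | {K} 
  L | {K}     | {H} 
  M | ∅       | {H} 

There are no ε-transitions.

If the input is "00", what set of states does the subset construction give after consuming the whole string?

Start in {H}.
Read '0': {H} → {H, K}.
Read '0': {H, K} → {H, K}.

{H, K}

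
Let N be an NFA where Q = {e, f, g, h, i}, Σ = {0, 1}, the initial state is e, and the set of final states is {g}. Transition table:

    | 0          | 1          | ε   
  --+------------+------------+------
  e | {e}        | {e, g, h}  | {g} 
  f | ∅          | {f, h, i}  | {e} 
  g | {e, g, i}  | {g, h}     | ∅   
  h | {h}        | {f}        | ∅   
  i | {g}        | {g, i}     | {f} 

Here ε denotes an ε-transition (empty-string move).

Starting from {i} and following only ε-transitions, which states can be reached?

Begin with {i}.
ε-move i → f; add f.
ε-move f → e; add e.
ε-move e → g; add g.

{e, f, g, i}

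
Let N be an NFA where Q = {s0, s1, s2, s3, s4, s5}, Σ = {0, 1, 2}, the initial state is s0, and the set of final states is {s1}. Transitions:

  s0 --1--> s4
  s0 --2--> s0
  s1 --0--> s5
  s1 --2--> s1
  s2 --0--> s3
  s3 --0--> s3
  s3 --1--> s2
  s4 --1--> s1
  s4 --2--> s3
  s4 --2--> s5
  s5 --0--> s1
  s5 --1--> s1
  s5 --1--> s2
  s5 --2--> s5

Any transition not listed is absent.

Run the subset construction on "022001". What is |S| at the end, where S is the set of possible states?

0

Start in {s0}.
Read '0': s0→∅; now ∅.
The set is empty and remains empty for the remaining 5 symbols.
That set has 0 states.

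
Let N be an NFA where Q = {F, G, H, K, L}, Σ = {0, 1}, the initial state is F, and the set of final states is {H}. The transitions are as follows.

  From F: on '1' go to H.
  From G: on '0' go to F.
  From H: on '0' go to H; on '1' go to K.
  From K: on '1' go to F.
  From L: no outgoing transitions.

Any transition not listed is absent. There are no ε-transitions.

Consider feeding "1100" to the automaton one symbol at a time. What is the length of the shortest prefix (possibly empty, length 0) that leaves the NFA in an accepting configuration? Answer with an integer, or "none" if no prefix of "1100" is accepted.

1

Start in {F}.
Read '1': {F} → {H}.
None of the earlier sets intersect F, but {H} does.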